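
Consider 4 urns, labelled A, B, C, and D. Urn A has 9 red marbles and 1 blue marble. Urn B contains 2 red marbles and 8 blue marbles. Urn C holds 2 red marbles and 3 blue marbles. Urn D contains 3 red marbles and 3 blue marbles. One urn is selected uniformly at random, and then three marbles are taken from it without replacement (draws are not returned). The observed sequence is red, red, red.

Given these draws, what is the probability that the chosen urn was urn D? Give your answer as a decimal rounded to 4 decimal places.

0.0667

The likelihood of the observed sequence under each hypothesis: P(data | urn A) = (9/10)(8/9)(7/8) = 7/10; P(data | urn B) = (2/10)(1/9)(0/8) = 0; P(data | urn C) = (2/5)(1/4)(0/3) = 0; P(data | urn D) = (3/6)(2/5)(1/4) = 1/20.
Multiplying each by its prior: 1/4 · 7/10 = 7/40, 1/4 · 0 = 0, 1/4 · 0 = 0, 1/4 · 1/20 = 1/80; with total 3/16.
Hence P(urn D | data) = (1/80) / (3/16) = 1/15.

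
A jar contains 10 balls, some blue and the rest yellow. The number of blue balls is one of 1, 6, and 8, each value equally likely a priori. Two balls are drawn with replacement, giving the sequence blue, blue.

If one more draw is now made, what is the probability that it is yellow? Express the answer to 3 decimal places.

0.278

Compute the likelihood of the observed sequence for each case: P(data | r = 1) = (1/10)(1/10) = 1/100; P(data | r = 6) = (6/10)(6/10) = 9/25; P(data | r = 8) = (8/10)(8/10) = 16/25.
Multiplying each by its prior: 1/3 · 1/100 = 1/300, 1/3 · 9/25 = 3/25, 1/3 · 16/25 = 16/75; with total 101/300.
Dividing through by the total gives posterior P(r = 1 | data) = 0.009901, P(r = 6 | data) = 0.35644, P(r = 8 | data) = 0.63366.
Averaging over the posterior, P(yellow next | data) = (9/10)(0.009901) + (2/5)(0.35644) + (1/5)(0.63366) = 0.27822.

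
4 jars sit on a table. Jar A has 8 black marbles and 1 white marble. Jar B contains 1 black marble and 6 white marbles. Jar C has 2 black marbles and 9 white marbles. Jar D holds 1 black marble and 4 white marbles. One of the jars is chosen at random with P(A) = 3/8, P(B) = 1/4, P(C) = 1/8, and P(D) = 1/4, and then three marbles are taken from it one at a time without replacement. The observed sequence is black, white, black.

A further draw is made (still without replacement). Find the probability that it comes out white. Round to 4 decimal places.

Compute the likelihood of the observed sequence for each case: P(data | jar A) = (8/9)(1/8)(7/7) = 1/9; P(data | jar B) = (1/7)(6/6)(0/5) = 0; P(data | jar C) = (2/11)(9/10)(1/9) = 1/55; P(data | jar D) = (1/5)(4/4)(0/3) = 0.
The prior-weighted likelihoods are 3/8 · 1/9 = 1/24, 1/4 · 0 = 0, 1/8 · 1/55 = 1/440, 1/4 · 0 = 0; these sum to 29/660.
Dividing through by the total gives posterior P(jar A | data) = 55/58, P(jar B | data) = 0, P(jar C | data) = 3/58, P(jar D | data) = 0.
The predictive probability is P(white next | data) = (0)(55/58) + (1)(3/58) = 3/58.

0.0517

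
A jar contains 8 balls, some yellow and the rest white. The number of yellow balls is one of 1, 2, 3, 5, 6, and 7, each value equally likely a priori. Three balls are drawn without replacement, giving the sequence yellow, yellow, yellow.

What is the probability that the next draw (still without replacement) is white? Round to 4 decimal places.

Compute the likelihood of the observed sequence for each case: P(data | r = 1) = (1/8)(0/7) = 0; P(data | r = 2) = (2/8)(1/7)(0/6) = 0; P(data | r = 3) = (3/8)(2/7)(1/6) = 1/56; P(data | r = 5) = (5/8)(4/7)(3/6) = 5/28; P(data | r = 6) = (6/8)(5/7)(4/6) = 5/14; P(data | r = 7) = (7/8)(6/7)(5/6) = 5/8.
The prior-weighted likelihoods are 1/6 · 0 = 0, 1/6 · 0 = 0, 1/6 · 1/56 = 1/336, 1/6 · 5/28 = 5/168, 1/6 · 5/14 = 5/84, 1/6 · 5/8 = 5/48; with total 11/56.
The posterior is then P(r = 1 | data) = 0, P(r = 2 | data) = 0, P(r = 3 | data) = 1/66, P(r = 5 | data) = 5/33, P(r = 6 | data) = 10/33, P(r = 7 | data) = 35/66.
Averaging over the posterior, P(white next | data) = (1)(1/66) + (3/5)(5/33) + (2/5)(10/33) + (1/5)(35/66) = 1/3.

0.3333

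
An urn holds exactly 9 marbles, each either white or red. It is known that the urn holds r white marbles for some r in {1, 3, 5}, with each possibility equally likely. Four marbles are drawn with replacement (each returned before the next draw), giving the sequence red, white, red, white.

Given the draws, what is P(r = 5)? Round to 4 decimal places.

The likelihood of the observed sequence under each hypothesis: P(data | r = 1) = (8/9)(1/9)(8/9)(1/9) = 0.0097546; P(data | r = 3) = (6/9)(3/9)(6/9)(3/9) = 0.049383; P(data | r = 5) = (4/9)(5/9)(4/9)(5/9) = 0.060966.
Weighting by the prior gives 1/3 · 0.0097546 = 0.0032515, 1/3 · 0.049383 = 0.016461, 1/3 · 0.060966 = 0.020322; summing to 0.040035.
Hence P(r = 5 | data) = (0.020322) / (0.040035) = 0.50761.

0.5076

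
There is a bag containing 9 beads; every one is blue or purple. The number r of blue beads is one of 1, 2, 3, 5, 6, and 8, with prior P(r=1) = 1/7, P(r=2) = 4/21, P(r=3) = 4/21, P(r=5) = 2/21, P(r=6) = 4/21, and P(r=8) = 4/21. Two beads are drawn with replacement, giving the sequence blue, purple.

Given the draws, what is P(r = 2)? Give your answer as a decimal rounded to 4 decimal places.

0.1892

Under each hypothesis, the probability of the observed sequence is: P(data | r = 1) = (1/9)(8/9) = 0.098765; P(data | r = 2) = (2/9)(7/9) = 0.17284; P(data | r = 3) = (3/9)(6/9) = 0.22222; P(data | r = 5) = (5/9)(4/9) = 0.24691; P(data | r = 6) = (6/9)(3/9) = 0.22222; P(data | r = 8) = (8/9)(1/9) = 0.098765.
Multiplying each by its prior: 1/7 · 0.098765 = 0.014109, 4/21 · 0.17284 = 0.032922, 4/21 · 0.22222 = 0.042328, 2/21 · 0.24691 = 0.023516, 4/21 · 0.22222 = 0.042328, 4/21 · 0.098765 = 0.018812; these sum to 0.17402.
Therefore the posterior P(r = 2 | data) = (0.032922) / (0.17402) = 0.18919.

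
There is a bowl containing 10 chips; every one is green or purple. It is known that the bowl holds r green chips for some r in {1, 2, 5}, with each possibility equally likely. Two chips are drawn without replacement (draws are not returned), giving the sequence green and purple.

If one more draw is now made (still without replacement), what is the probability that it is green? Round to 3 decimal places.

The likelihood of the observed sequence under each hypothesis: P(data | r = 1) = (1/10)(9/9) = 1/10; P(data | r = 2) = (2/10)(8/9) = 8/45; P(data | r = 5) = (5/10)(5/9) = 5/18.
Multiplying each by its prior: 1/3 · 1/10 = 1/30, 1/3 · 8/45 = 8/135, 1/3 · 5/18 = 5/54; summing to 5/27.
The posterior is then P(r = 1 | data) = 9/50, P(r = 2 | data) = 8/25, P(r = 5 | data) = 1/2.
Averaging over the posterior, P(green next | data) = (0)(9/50) + (1/8)(8/25) + (1/2)(1/2) = 29/100.

0.290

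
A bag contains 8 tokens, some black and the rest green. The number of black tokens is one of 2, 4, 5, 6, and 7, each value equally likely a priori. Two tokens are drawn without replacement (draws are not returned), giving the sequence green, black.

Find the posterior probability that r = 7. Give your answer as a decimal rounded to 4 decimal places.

The likelihood of the observed sequence under each hypothesis: P(data | r = 2) = (6/8)(2/7) = 3/14; P(data | r = 4) = (4/8)(4/7) = 2/7; P(data | r = 5) = (3/8)(5/7) = 15/56; P(data | r = 6) = (2/8)(6/7) = 3/14; P(data | r = 7) = (1/8)(7/7) = 1/8.
Weighting by the prior gives 1/5 · 3/14 = 3/70, 1/5 · 2/7 = 2/35, 1/5 · 15/56 = 3/56, 1/5 · 3/14 = 3/70, 1/5 · 1/8 = 1/40; these sum to 31/140.
Hence P(r = 7 | data) = (1/40) / (31/140) = 7/62.

0.1129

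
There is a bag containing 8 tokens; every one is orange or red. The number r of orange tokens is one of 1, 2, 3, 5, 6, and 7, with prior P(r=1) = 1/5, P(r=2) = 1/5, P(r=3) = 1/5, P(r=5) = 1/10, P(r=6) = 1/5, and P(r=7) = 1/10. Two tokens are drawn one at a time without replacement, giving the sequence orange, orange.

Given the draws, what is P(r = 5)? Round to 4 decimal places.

Under each hypothesis, the probability of the observed sequence is: P(data | r = 1) = (1/8)(0/7) = 0; P(data | r = 2) = (2/8)(1/7) = 1/28; P(data | r = 3) = (3/8)(2/7) = 3/28; P(data | r = 5) = (5/8)(4/7) = 5/14; P(data | r = 6) = (6/8)(5/7) = 15/28; P(data | r = 7) = (7/8)(6/7) = 3/4.
The prior-weighted likelihoods are 1/5 · 0 = 0, 1/5 · 1/28 = 1/140, 1/5 · 3/28 = 3/140, 1/10 · 5/14 = 1/28, 1/5 · 15/28 = 3/28, 1/10 · 3/4 = 3/40; with total 69/280.
By Bayes' rule, P(r = 5 | data) = (1/28) / (69/280) = 10/69.

0.1449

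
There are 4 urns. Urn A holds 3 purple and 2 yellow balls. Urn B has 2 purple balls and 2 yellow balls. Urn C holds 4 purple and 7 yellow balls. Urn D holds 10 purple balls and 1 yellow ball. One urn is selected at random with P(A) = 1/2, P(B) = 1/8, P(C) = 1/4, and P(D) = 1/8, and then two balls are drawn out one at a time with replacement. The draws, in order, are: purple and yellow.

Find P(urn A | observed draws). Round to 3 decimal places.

0.547

Under each hypothesis, the probability of the observed sequence is: P(data | urn A) = (3/5)(2/5) = 0.24; P(data | urn B) = (2/4)(2/4) = 0.25; P(data | urn C) = (4/11)(7/11) = 0.2314; P(data | urn D) = (10/11)(1/11) = 0.082645.
Weighting by the prior gives 1/2 · 0.24 = 0.12, 1/8 · 0.25 = 0.03125, 1/4 · 0.2314 = 0.057851, 1/8 · 0.082645 = 0.010331; these sum to 0.21943.
Hence P(urn A | data) = (0.12) / (0.21943) = 0.54687.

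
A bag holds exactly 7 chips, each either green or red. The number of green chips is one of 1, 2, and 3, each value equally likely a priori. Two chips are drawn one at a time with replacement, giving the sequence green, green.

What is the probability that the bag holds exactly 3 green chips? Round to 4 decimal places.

The likelihood of the observed sequence under each hypothesis: P(data | r = 1) = (1/7)(1/7) = 1/49; P(data | r = 2) = (2/7)(2/7) = 4/49; P(data | r = 3) = (3/7)(3/7) = 9/49.
Weighting by the prior gives 1/3 · 1/49 = 1/147, 1/3 · 4/49 = 4/147, 1/3 · 9/49 = 3/49; summing to 2/21.
Hence P(r = 3 | data) = (3/49) / (2/21) = 9/14.

0.6429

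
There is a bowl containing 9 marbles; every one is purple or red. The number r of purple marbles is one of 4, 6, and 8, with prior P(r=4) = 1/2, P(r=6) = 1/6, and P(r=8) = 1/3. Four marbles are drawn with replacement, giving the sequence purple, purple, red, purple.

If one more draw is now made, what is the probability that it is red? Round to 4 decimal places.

0.3279

Compute the likelihood of the observed sequence for each case: P(data | r = 4) = (4/9)(4/9)(5/9)(4/9) = 0.048773; P(data | r = 6) = (6/9)(6/9)(3/9)(6/9) = 0.098765; P(data | r = 8) = (8/9)(8/9)(1/9)(8/9) = 0.078037.
Multiplying each by its prior: 1/2 · 0.048773 = 0.024387, 1/6 · 0.098765 = 0.016461, 1/3 · 0.078037 = 0.026012; these sum to 0.06686.
Normalising, the posterior is P(r = 4 | data) = 0.36474, P(r = 6 | data) = 0.2462, P(r = 8 | data) = 0.38906.
The predictive probability is P(red next | data) = (5/9)(0.36474) + (1/3)(0.2462) + (1/9)(0.38906) = 0.32793.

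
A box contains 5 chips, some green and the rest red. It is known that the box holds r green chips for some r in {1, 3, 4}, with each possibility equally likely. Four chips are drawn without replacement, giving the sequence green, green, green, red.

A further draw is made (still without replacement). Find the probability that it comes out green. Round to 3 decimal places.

For each hypothesis, P(data | H) works out to: P(data | r = 1) = (1/5)(0/4) = 0; P(data | r = 3) = (3/5)(2/4)(1/3)(2/2) = 1/10; P(data | r = 4) = (4/5)(3/4)(2/3)(1/2) = 1/5.
The prior-weighted likelihoods are 1/3 · 0 = 0, 1/3 · 1/10 = 1/30, 1/3 · 1/5 = 1/15; these sum to 1/10.
The posterior is then P(r = 1 | data) = 0, P(r = 3 | data) = 1/3, P(r = 4 | data) = 2/3.
So P(green next | data) = Σ P(green next | H) P(H | data) = (0)(1/3) + (1)(2/3) = 2/3.

0.667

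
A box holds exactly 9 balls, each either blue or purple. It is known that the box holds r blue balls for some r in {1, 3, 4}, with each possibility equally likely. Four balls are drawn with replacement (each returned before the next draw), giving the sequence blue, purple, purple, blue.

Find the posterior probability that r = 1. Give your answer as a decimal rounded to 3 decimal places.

0.081

The likelihood of the observed sequence under each hypothesis: P(data | r = 1) = (1/9)(8/9)(8/9)(1/9) = 0.0097546; P(data | r = 3) = (3/9)(6/9)(6/9)(3/9) = 0.049383; P(data | r = 4) = (4/9)(5/9)(5/9)(4/9) = 0.060966.
The prior-weighted likelihoods are 1/3 · 0.0097546 = 0.0032515, 1/3 · 0.049383 = 0.016461, 1/3 · 0.060966 = 0.020322; these sum to 0.040035.
So P(r = 1 | data) = (0.0032515) / (0.040035) = 0.081218.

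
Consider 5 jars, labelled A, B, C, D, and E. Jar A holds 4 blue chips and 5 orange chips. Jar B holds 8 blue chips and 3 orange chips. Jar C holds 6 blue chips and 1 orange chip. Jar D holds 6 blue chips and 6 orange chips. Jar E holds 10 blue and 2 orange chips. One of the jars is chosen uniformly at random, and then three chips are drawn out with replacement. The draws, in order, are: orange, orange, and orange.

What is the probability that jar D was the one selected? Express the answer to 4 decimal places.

The likelihood of the observed sequence under each hypothesis: P(data | jar A) = (5/9)(5/9)(5/9) = 0.17147; P(data | jar B) = (3/11)(3/11)(3/11) = 0.020285; P(data | jar C) = (1/7)(1/7)(1/7) = 0.0029155; P(data | jar D) = (6/12)(6/12)(6/12) = 0.125; P(data | jar E) = (2/12)(2/12)(2/12) = 0.0046296.
Weighting by the prior gives 1/5 · 0.17147 = 0.034294, 1/5 · 0.020285 = 0.0040571, 1/5 · 0.0029155 = 0.00058309, 1/5 · 0.125 = 0.025, 1/5 · 0.0046296 = 0.00092593; these sum to 0.06486.
Hence P(jar D | data) = (0.025) / (0.06486) = 0.38545.

0.3854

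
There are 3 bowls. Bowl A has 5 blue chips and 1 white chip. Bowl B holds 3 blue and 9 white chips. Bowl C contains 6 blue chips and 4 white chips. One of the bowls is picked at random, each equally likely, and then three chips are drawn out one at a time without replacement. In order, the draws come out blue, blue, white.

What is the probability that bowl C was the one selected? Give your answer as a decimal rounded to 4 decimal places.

0.4453

For each hypothesis, P(data | H) works out to: P(data | bowl A) = (5/6)(4/5)(1/4) = 0.16667; P(data | bowl B) = (3/12)(2/11)(9/10) = 0.040909; P(data | bowl C) = (6/10)(5/9)(4/8) = 0.16667.
Weighting by the prior gives 1/3 · 0.16667 = 0.055556, 1/3 · 0.040909 = 0.013636, 1/3 · 0.16667 = 0.055556; these sum to 0.12475.
By Bayes' rule, P(bowl C | data) = (0.055556) / (0.12475) = 0.44534.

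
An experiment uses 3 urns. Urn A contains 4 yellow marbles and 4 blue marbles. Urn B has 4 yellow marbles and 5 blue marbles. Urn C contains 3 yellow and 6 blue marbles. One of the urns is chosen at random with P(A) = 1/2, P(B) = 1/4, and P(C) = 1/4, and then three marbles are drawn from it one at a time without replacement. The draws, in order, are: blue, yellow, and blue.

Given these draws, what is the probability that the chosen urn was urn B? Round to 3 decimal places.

0.255

The likelihood of the observed sequence under each hypothesis: P(data | urn A) = (4/8)(4/7)(3/6) = 0.14286; P(data | urn B) = (5/9)(4/8)(4/7) = 0.15873; P(data | urn C) = (6/9)(3/8)(5/7) = 0.17857.
Weighting by the prior gives 1/2 · 0.14286 = 0.071429, 1/4 · 0.15873 = 0.039683, 1/4 · 0.17857 = 0.044643; these sum to 0.15575.
Hence P(urn B | data) = (0.039683) / (0.15575) = 0.25478.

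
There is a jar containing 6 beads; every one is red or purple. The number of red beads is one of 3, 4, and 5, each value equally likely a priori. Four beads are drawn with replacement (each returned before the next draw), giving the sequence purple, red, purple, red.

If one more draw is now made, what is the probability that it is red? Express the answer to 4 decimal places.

0.6118

For each hypothesis, P(data | H) works out to: P(data | r = 3) = (3/6)(3/6)(3/6)(3/6) = 0.0625; P(data | r = 4) = (2/6)(4/6)(2/6)(4/6) = 0.049383; P(data | r = 5) = (1/6)(5/6)(1/6)(5/6) = 0.01929.
The prior-weighted likelihoods are 1/3 · 0.0625 = 0.020833, 1/3 · 0.049383 = 0.016461, 1/3 · 0.01929 = 0.00643; summing to 0.043724.
Normalising, the posterior is P(r = 3 | data) = 0.47647, P(r = 4 | data) = 0.37647, P(r = 5 | data) = 0.14706.
So P(red next | data) = Σ P(red next | H) P(H | data) = (1/2)(0.47647) + (2/3)(0.37647) + (5/6)(0.14706) = 0.61176.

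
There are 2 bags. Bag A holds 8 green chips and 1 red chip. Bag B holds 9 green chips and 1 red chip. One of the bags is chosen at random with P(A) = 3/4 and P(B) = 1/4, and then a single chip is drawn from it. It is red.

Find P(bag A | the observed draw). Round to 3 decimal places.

0.769

For each hypothesis, P(data | H) works out to: P(data | bag A) = (1/9) = 1/9; P(data | bag B) = (1/10) = 1/10.
The prior-weighted likelihoods are 3/4 · 1/9 = 1/12, 1/4 · 1/10 = 1/40; summing to 13/120.
By Bayes' rule, P(bag A | data) = (1/12) / (13/120) = 10/13.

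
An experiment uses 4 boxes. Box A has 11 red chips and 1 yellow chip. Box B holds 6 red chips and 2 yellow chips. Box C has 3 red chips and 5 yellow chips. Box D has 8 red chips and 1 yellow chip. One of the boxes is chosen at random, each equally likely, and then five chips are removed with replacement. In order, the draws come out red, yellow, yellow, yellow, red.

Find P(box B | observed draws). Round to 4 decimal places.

0.1967

The likelihood of the observed sequence under each hypothesis: P(data | box A) = (11/12)(1/12)(1/12)(1/12)(11/12) = 0.00048627; P(data | box B) = (6/8)(2/8)(2/8)(2/8)(6/8) = 0.0087891; P(data | box C) = (3/8)(5/8)(5/8)(5/8)(3/8) = 0.034332; P(data | box D) = (8/9)(1/9)(1/9)(1/9)(8/9) = 0.0010838.
Weighting by the prior gives 1/4 · 0.00048627 = 0.00012157, 1/4 · 0.0087891 = 0.0021973, 1/4 · 0.034332 = 0.0085831, 1/4 · 0.0010838 = 0.00027096; these sum to 0.011173.
By Bayes' rule, P(box B | data) = (0.0021973) / (0.011173) = 0.19666.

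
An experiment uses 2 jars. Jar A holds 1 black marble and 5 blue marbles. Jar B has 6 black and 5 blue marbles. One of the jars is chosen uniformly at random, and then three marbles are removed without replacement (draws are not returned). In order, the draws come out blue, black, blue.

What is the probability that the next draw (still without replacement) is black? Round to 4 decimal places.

Under each hypothesis, the probability of the observed sequence is: P(data | jar A) = (5/6)(1/5)(4/4) = 1/6; P(data | jar B) = (5/11)(6/10)(4/9) = 4/33.
The prior-weighted likelihoods are 1/2 · 1/6 = 1/12, 1/2 · 4/33 = 2/33; these sum to 19/132.
The posterior is then P(jar A | data) = 11/19, P(jar B | data) = 8/19.
Averaging over the posterior, P(black next | data) = (0)(11/19) + (5/8)(8/19) = 5/19.

0.2632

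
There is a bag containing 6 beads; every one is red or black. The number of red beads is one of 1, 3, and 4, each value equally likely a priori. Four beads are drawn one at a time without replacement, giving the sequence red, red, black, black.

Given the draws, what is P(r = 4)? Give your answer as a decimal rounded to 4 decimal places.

Compute the likelihood of the observed sequence for each case: P(data | r = 1) = (1/6)(0/5) = 0; P(data | r = 3) = (3/6)(2/5)(3/4)(2/3) = 1/10; P(data | r = 4) = (4/6)(3/5)(2/4)(1/3) = 1/15.
Multiplying each by its prior: 1/3 · 0 = 0, 1/3 · 1/10 = 1/30, 1/3 · 1/15 = 1/45; summing to 1/18.
Hence P(r = 4 | data) = (1/45) / (1/18) = 2/5.

0.4000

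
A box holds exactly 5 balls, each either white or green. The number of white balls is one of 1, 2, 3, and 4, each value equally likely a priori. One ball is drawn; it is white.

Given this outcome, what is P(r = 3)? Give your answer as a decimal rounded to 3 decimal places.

0.300

For each hypothesis, P(data | H) works out to: P(data | r = 1) = (1/5) = 1/5; P(data | r = 2) = (2/5) = 2/5; P(data | r = 3) = (3/5) = 3/5; P(data | r = 4) = (4/5) = 4/5.
Multiplying each by its prior: 1/4 · 1/5 = 1/20, 1/4 · 2/5 = 1/10, 1/4 · 3/5 = 3/20, 1/4 · 4/5 = 1/5; summing to 1/2.
So P(r = 3 | data) = (3/20) / (1/2) = 3/10.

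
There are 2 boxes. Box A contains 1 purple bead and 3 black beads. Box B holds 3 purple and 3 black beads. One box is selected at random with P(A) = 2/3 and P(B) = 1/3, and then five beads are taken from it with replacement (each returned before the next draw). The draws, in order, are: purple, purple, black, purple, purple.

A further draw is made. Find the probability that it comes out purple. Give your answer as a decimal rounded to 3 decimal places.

0.461

The likelihood of the observed sequence under each hypothesis: P(data | box A) = (1/4)(1/4)(3/4)(1/4)(1/4) = 0.0029297; P(data | box B) = (3/6)(3/6)(3/6)(3/6)(3/6) = 0.03125.
Multiplying each by its prior: 2/3 · 0.0029297 = 0.0019531, 1/3 · 0.03125 = 0.010417; with total 0.01237.
Normalising, the posterior is P(box A | data) = 0.15789, P(box B | data) = 0.84211.
So P(purple next | data) = Σ P(purple next | H) P(H | data) = (1/4)(0.15789) + (1/2)(0.84211) = 0.46053.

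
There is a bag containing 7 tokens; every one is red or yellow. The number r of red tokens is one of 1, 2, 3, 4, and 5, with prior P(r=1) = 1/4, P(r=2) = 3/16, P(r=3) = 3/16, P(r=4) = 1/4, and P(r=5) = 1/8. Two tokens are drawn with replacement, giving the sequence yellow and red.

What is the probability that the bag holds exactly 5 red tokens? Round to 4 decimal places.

Compute the likelihood of the observed sequence for each case: P(data | r = 1) = (6/7)(1/7) = 6/49; P(data | r = 2) = (5/7)(2/7) = 10/49; P(data | r = 3) = (4/7)(3/7) = 12/49; P(data | r = 4) = (3/7)(4/7) = 12/49; P(data | r = 5) = (2/7)(5/7) = 10/49.
The prior-weighted likelihoods are 1/4 · 6/49 = 3/98, 3/16 · 10/49 = 15/392, 3/16 · 12/49 = 9/196, 1/4 · 12/49 = 3/49, 1/8 · 10/49 = 5/196; with total 79/392.
Hence P(r = 5 | data) = (5/196) / (79/392) = 10/79.

0.1266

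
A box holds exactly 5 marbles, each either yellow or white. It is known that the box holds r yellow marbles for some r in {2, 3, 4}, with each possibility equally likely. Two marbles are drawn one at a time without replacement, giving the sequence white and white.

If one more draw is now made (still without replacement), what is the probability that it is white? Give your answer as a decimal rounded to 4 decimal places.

0.2500

Under each hypothesis, the probability of the observed sequence is: P(data | r = 2) = (3/5)(2/4) = 3/10; P(data | r = 3) = (2/5)(1/4) = 1/10; P(data | r = 4) = (1/5)(0/4) = 0.
The prior-weighted likelihoods are 1/3 · 3/10 = 1/10, 1/3 · 1/10 = 1/30, 1/3 · 0 = 0; summing to 2/15.
Dividing through by the total gives posterior P(r = 2 | data) = 3/4, P(r = 3 | data) = 1/4, P(r = 4 | data) = 0.
So P(white next | data) = Σ P(white next | H) P(H | data) = (1/3)(3/4) + (0)(1/4) = 1/4.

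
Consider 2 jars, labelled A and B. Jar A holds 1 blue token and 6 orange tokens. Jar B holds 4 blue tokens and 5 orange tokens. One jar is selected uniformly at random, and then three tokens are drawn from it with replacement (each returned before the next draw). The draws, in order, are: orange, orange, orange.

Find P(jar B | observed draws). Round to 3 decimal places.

0.214

The likelihood of the observed sequence under each hypothesis: P(data | jar A) = (6/7)(6/7)(6/7) = 0.62974; P(data | jar B) = (5/9)(5/9)(5/9) = 0.17147.
Weighting by the prior gives 1/2 · 0.62974 = 0.31487, 1/2 · 0.17147 = 0.085734; with total 0.4006.
By Bayes' rule, P(jar B | data) = (0.085734) / (0.4006) = 0.21401.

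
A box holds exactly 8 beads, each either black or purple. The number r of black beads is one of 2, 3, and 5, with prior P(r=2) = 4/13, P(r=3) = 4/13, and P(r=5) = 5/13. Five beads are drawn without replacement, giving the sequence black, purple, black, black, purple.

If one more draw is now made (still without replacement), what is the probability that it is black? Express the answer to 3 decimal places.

For each hypothesis, P(data | H) works out to: P(data | r = 2) = (2/8)(6/7)(1/6)(0/5) = 0; P(data | r = 3) = (3/8)(5/7)(2/6)(1/5)(4/4) = 1/56; P(data | r = 5) = (5/8)(3/7)(4/6)(3/5)(2/4) = 3/56.
Weighting by the prior gives 4/13 · 0 = 0, 4/13 · 1/56 = 1/182, 5/13 · 3/56 = 15/728; these sum to 19/728.
Dividing through by the total gives posterior P(r = 2 | data) = 0, P(r = 3 | data) = 4/19, P(r = 5 | data) = 15/19.
The predictive probability is P(black next | data) = (0)(4/19) + (2/3)(15/19) = 10/19.

0.526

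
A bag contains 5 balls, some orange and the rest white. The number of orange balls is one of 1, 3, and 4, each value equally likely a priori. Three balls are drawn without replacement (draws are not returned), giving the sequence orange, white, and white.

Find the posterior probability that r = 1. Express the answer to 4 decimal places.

Compute the likelihood of the observed sequence for each case: P(data | r = 1) = (1/5)(4/4)(3/3) = 1/5; P(data | r = 3) = (3/5)(2/4)(1/3) = 1/10; P(data | r = 4) = (4/5)(1/4)(0/3) = 0.
Weighting by the prior gives 1/3 · 1/5 = 1/15, 1/3 · 1/10 = 1/30, 1/3 · 0 = 0; these sum to 1/10.
By Bayes' rule, P(r = 1 | data) = (1/15) / (1/10) = 2/3.

0.6667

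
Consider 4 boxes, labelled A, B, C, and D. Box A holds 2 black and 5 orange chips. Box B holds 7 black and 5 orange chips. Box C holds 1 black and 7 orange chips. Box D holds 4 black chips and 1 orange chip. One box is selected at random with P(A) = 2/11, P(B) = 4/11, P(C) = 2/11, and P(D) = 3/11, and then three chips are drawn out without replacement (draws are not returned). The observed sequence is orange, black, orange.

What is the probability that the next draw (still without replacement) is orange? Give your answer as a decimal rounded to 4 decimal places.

0.6417

For each hypothesis, P(data | H) works out to: P(data | box A) = (5/7)(2/6)(4/5) = 0.19048; P(data | box B) = (5/12)(7/11)(4/10) = 0.10606; P(data | box C) = (7/8)(1/7)(6/6) = 0.125; P(data | box D) = (1/5)(4/4)(0/3) = 0.
Multiplying each by its prior: 2/11 · 0.19048 = 0.034632, 4/11 · 0.10606 = 0.038567, 2/11 · 0.125 = 0.022727, 3/11 · 0 = 0; these sum to 0.095927.
Normalising, the posterior is P(box A | data) = 0.36103, P(box B | data) = 0.40205, P(box C | data) = 0.23692, P(box D | data) = 0.
So P(orange next | data) = Σ P(orange next | H) P(H | data) = (3/4)(0.36103) + (1/3)(0.40205) + (1)(0.23692) = 0.64171.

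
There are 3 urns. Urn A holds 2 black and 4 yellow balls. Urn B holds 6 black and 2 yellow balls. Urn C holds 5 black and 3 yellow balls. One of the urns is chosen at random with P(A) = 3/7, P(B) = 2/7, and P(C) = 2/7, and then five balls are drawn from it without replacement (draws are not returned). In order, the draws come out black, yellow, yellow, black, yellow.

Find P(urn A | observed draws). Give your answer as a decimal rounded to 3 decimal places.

The likelihood of the observed sequence under each hypothesis: P(data | urn A) = (2/6)(4/5)(3/4)(1/3)(2/2) = 1/15; P(data | urn B) = (6/8)(2/7)(1/6)(5/5)(0/4) = 0; P(data | urn C) = (5/8)(3/7)(2/6)(4/5)(1/4) = 1/56.
The prior-weighted likelihoods are 3/7 · 1/15 = 1/35, 2/7 · 0 = 0, 2/7 · 1/56 = 1/196; these sum to 33/980.
Therefore the posterior P(urn A | data) = (1/35) / (33/980) = 28/33.

0.848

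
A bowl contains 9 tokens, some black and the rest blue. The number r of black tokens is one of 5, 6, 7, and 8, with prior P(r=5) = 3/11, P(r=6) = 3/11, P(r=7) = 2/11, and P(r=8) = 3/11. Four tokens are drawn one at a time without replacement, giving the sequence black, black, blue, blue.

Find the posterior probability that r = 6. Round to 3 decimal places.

Under each hypothesis, the probability of the observed sequence is: P(data | r = 5) = (5/9)(4/8)(4/7)(3/6) = 5/63; P(data | r = 6) = (6/9)(5/8)(3/7)(2/6) = 5/84; P(data | r = 7) = (7/9)(6/8)(2/7)(1/6) = 1/36; P(data | r = 8) = (8/9)(7/8)(1/7)(0/6) = 0.
The prior-weighted likelihoods are 3/11 · 5/63 = 5/231, 3/11 · 5/84 = 5/308, 2/11 · 1/36 = 1/198, 3/11 · 0 = 0; with total 17/396.
So P(r = 6 | data) = (5/308) / (17/396) = 45/119.

0.378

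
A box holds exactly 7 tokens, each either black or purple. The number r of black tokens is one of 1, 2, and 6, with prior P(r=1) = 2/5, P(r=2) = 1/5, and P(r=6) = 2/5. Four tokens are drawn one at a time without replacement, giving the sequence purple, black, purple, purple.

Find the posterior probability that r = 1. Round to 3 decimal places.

0.667

For each hypothesis, P(data | H) works out to: P(data | r = 1) = (6/7)(1/6)(5/5)(4/4) = 1/7; P(data | r = 2) = (5/7)(2/6)(4/5)(3/4) = 1/7; P(data | r = 6) = (1/7)(6/6)(0/5) = 0.
The prior-weighted likelihoods are 2/5 · 1/7 = 2/35, 1/5 · 1/7 = 1/35, 2/5 · 0 = 0; summing to 3/35.
So P(r = 1 | data) = (2/35) / (3/35) = 2/3.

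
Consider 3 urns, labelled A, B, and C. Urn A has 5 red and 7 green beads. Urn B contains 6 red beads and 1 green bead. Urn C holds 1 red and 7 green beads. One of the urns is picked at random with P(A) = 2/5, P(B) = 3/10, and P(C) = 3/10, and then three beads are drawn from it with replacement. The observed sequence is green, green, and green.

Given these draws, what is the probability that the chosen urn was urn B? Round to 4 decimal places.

0.0031

For each hypothesis, P(data | H) works out to: P(data | urn A) = (7/12)(7/12)(7/12) = 0.1985; P(data | urn B) = (1/7)(1/7)(1/7) = 0.0029155; P(data | urn C) = (7/8)(7/8)(7/8) = 0.66992.
The prior-weighted likelihoods are 2/5 · 0.1985 = 0.079398, 3/10 · 0.0029155 = 0.00087464, 3/10 · 0.66992 = 0.20098; summing to 0.28125.
Therefore the posterior P(urn B | data) = (0.00087464) / (0.28125) = 0.0031098.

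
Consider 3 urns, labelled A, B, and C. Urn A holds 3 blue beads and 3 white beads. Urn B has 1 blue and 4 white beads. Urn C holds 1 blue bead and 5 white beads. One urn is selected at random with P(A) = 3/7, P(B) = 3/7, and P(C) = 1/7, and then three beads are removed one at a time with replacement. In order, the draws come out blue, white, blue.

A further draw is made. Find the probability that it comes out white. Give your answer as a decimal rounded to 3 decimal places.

0.574

The likelihood of the observed sequence under each hypothesis: P(data | urn A) = (3/6)(3/6)(3/6) = 0.125; P(data | urn B) = (1/5)(4/5)(1/5) = 0.032; P(data | urn C) = (1/6)(5/6)(1/6) = 0.023148.
The prior-weighted likelihoods are 3/7 · 0.125 = 0.053571, 3/7 · 0.032 = 0.013714, 1/7 · 0.023148 = 0.0033069; summing to 0.070593.
Dividing through by the total gives posterior P(urn A | data) = 0.75888, P(urn B | data) = 0.19427, P(urn C | data) = 0.046845.
Averaging over the posterior, P(white next | data) = (1/2)(0.75888) + (4/5)(0.19427) + (5/6)(0.046845) = 0.5739.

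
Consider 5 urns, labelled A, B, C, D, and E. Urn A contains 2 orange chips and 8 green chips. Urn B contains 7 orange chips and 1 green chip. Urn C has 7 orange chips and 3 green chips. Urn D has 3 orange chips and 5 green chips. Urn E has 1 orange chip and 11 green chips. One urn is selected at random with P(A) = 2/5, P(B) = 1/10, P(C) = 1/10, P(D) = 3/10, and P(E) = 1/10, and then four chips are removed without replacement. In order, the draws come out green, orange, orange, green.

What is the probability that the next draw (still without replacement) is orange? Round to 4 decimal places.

Under each hypothesis, the probability of the observed sequence is: P(data | urn A) = (8/10)(2/9)(1/8)(7/7) = 0.022222; P(data | urn B) = (1/8)(7/7)(6/6)(0/5) = 0; P(data | urn C) = (3/10)(7/9)(6/8)(2/7) = 0.05; P(data | urn D) = (5/8)(3/7)(2/6)(4/5) = 0.071429; P(data | urn E) = (11/12)(1/11)(0/10) = 0.
The prior-weighted likelihoods are 2/5 · 0.022222 = 0.0088889, 1/10 · 0 = 0, 1/10 · 0.05 = 0.005, 3/10 · 0.071429 = 0.021429, 1/10 · 0 = 0; these sum to 0.035317.
Dividing through by the total gives posterior P(urn A | data) = 0.25169, P(urn B | data) = 0, P(urn C | data) = 0.14157, P(urn D | data) = 0.60674, P(urn E | data) = 0.
Averaging over the posterior, P(orange next | data) = (0)(0.25169) + (5/6)(0.14157) + (1/4)(0.60674) = 0.26966.

0.2697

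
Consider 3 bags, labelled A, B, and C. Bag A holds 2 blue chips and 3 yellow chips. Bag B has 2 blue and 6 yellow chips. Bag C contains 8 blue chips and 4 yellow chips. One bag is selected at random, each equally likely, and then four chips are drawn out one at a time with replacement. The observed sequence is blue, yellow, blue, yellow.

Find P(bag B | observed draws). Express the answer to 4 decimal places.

The likelihood of the observed sequence under each hypothesis: P(data | bag A) = (2/5)(3/5)(2/5)(3/5) = 0.0576; P(data | bag B) = (2/8)(6/8)(2/8)(6/8) = 0.035156; P(data | bag C) = (8/12)(4/12)(8/12)(4/12) = 0.049383.
The prior-weighted likelihoods are 1/3 · 0.0576 = 0.0192, 1/3 · 0.035156 = 0.011719, 1/3 · 0.049383 = 0.016461; with total 0.04738.
By Bayes' rule, P(bag B | data) = (0.011719) / (0.04738) = 0.24734.

0.2473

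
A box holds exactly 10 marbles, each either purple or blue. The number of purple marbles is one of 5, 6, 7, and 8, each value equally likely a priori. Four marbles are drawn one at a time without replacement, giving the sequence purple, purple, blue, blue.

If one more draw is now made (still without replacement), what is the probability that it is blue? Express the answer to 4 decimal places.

0.3221

Compute the likelihood of the observed sequence for each case: P(data | r = 5) = (5/10)(4/9)(5/8)(4/7) = 0.079365; P(data | r = 6) = (6/10)(5/9)(4/8)(3/7) = 0.071429; P(data | r = 7) = (7/10)(6/9)(3/8)(2/7) = 0.05; P(data | r = 8) = (8/10)(7/9)(2/8)(1/7) = 0.022222.
The prior-weighted likelihoods are 1/4 · 0.079365 = 0.019841, 1/4 · 0.071429 = 0.017857, 1/4 · 0.05 = 0.0125, 1/4 · 0.022222 = 0.0055556; these sum to 0.055754.
Normalising, the posterior is P(r = 5 | data) = 0.35587, P(r = 6 | data) = 0.32028, P(r = 7 | data) = 0.2242, P(r = 8 | data) = 0.099644.
So P(blue next | data) = Σ P(blue next | H) P(H | data) = (1/2)(0.35587) + (1/3)(0.32028) + (1/6)(0.2242) + (0)(0.099644) = 0.32206.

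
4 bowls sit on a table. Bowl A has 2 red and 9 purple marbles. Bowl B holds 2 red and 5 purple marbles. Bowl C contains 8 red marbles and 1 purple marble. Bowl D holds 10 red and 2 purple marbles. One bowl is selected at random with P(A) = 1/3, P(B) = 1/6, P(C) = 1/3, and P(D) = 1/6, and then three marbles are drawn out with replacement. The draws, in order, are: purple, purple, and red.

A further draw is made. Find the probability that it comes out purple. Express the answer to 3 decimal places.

Under each hypothesis, the probability of the observed sequence is: P(data | bowl A) = (9/11)(9/11)(2/11) = 0.12171; P(data | bowl B) = (5/7)(5/7)(2/7) = 0.14577; P(data | bowl C) = (1/9)(1/9)(8/9) = 0.010974; P(data | bowl D) = (2/12)(2/12)(10/12) = 0.023148.
Multiplying each by its prior: 1/3 · 0.12171 = 0.040571, 1/6 · 0.14577 = 0.024295, 1/3 · 0.010974 = 0.003658, 1/6 · 0.023148 = 0.003858; with total 0.072382.
Dividing through by the total gives posterior P(bowl A | data) = 0.56051, P(bowl B | data) = 0.33565, P(bowl C | data) = 0.050537, P(bowl D | data) = 0.053301.
Averaging over the posterior, P(purple next | data) = (9/11)(0.56051) + (5/7)(0.33565) + (1/9)(0.050537) + (1/6)(0.053301) = 0.71285.

0.713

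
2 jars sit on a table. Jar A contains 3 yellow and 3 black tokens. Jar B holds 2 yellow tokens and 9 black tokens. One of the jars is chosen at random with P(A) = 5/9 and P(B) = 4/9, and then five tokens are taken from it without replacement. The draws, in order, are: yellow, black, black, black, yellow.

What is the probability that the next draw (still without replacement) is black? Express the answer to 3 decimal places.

0.225

The likelihood of the observed sequence under each hypothesis: P(data | jar A) = (3/6)(3/5)(2/4)(1/3)(2/2) = 0.05; P(data | jar B) = (2/11)(9/10)(8/9)(7/8)(1/7) = 0.018182.
Weighting by the prior gives 5/9 · 0.05 = 0.027778, 4/9 · 0.018182 = 0.0080808; with total 0.035859.
The posterior is then P(jar A | data) = 0.77465, P(jar B | data) = 0.22535.
So P(black next | data) = Σ P(black next | H) P(H | data) = (0)(0.77465) + (1)(0.22535) = 0.22535.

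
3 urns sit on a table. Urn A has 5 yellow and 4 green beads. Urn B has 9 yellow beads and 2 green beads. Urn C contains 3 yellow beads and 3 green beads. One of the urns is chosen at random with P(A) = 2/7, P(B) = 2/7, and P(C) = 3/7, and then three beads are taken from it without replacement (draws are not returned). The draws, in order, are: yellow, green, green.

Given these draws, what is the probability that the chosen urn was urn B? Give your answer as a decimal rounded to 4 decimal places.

0.0502

Compute the likelihood of the observed sequence for each case: P(data | urn A) = (5/9)(4/8)(3/7) = 0.11905; P(data | urn B) = (9/11)(2/10)(1/9) = 0.018182; P(data | urn C) = (3/6)(3/5)(2/4) = 0.15.
Weighting by the prior gives 2/7 · 0.11905 = 0.034014, 2/7 · 0.018182 = 0.0051948, 3/7 · 0.15 = 0.064286; summing to 0.10349.
By Bayes' rule, P(urn B | data) = (0.0051948) / (0.10349) = 0.050194.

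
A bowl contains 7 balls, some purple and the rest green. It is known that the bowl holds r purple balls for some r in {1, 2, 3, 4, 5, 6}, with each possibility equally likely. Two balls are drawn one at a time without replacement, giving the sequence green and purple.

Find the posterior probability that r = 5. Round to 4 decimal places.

0.1786

For each hypothesis, P(data | H) works out to: P(data | r = 1) = (6/7)(1/6) = 1/7; P(data | r = 2) = (5/7)(2/6) = 5/21; P(data | r = 3) = (4/7)(3/6) = 2/7; P(data | r = 4) = (3/7)(4/6) = 2/7; P(data | r = 5) = (2/7)(5/6) = 5/21; P(data | r = 6) = (1/7)(6/6) = 1/7.
The prior-weighted likelihoods are 1/6 · 1/7 = 1/42, 1/6 · 5/21 = 5/126, 1/6 · 2/7 = 1/21, 1/6 · 2/7 = 1/21, 1/6 · 5/21 = 5/126, 1/6 · 1/7 = 1/42; with total 2/9.
By Bayes' rule, P(r = 5 | data) = (5/126) / (2/9) = 5/28.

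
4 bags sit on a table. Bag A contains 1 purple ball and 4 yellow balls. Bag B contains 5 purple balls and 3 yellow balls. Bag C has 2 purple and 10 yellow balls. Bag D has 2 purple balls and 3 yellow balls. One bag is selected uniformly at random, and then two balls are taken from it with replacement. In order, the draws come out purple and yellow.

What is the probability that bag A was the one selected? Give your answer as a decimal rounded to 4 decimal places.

Compute the likelihood of the observed sequence for each case: P(data | bag A) = (1/5)(4/5) = 0.16; P(data | bag B) = (5/8)(3/8) = 0.23438; P(data | bag C) = (2/12)(10/12) = 0.13889; P(data | bag D) = (2/5)(3/5) = 0.24.
Multiplying each by its prior: 1/4 · 0.16 = 0.04, 1/4 · 0.23438 = 0.058594, 1/4 · 0.13889 = 0.034722, 1/4 · 0.24 = 0.06; summing to 0.19332.
Hence P(bag A | data) = (0.04) / (0.19332) = 0.20692.

0.2069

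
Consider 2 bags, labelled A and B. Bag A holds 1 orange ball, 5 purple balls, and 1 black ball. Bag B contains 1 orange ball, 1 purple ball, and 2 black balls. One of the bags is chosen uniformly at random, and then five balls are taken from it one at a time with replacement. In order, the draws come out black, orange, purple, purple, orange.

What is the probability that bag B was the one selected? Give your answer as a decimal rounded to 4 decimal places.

0.5677

For each hypothesis, P(data | H) works out to: P(data | bag A) = (1/7)(1/7)(5/7)(5/7)(1/7) = 0.0014875; P(data | bag B) = (2/4)(1/4)(1/4)(1/4)(1/4) = 0.0019531.
Multiplying each by its prior: 1/2 · 0.0014875 = 0.00074374, 1/2 · 0.0019531 = 0.00097656; with total 0.0017203.
Hence P(bag B | data) = (0.00097656) / (0.0017203) = 0.56767.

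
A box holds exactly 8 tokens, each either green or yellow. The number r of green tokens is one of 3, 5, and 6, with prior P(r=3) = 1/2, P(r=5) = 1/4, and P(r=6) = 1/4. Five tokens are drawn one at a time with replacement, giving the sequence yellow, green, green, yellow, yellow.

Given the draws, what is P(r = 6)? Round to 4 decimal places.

0.0896

For each hypothesis, P(data | H) works out to: P(data | r = 3) = (5/8)(3/8)(3/8)(5/8)(5/8) = 0.034332; P(data | r = 5) = (3/8)(5/8)(5/8)(3/8)(3/8) = 0.020599; P(data | r = 6) = (2/8)(6/8)(6/8)(2/8)(2/8) = 0.0087891.
The prior-weighted likelihoods are 1/2 · 0.034332 = 0.017166, 1/4 · 0.020599 = 0.0051498, 1/4 · 0.0087891 = 0.0021973; these sum to 0.024513.
Therefore the posterior P(r = 6 | data) = (0.0021973) / (0.024513) = 0.089636.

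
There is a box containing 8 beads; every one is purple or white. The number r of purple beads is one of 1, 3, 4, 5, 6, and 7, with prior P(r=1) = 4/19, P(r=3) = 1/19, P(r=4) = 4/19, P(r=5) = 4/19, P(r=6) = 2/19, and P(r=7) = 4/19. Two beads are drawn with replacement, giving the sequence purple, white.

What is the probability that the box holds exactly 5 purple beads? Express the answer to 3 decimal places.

0.274

The likelihood of the observed sequence under each hypothesis: P(data | r = 1) = (1/8)(7/8) = 0.10938; P(data | r = 3) = (3/8)(5/8) = 0.23438; P(data | r = 4) = (4/8)(4/8) = 0.25; P(data | r = 5) = (5/8)(3/8) = 0.23438; P(data | r = 6) = (6/8)(2/8) = 0.1875; P(data | r = 7) = (7/8)(1/8) = 0.10938.
The prior-weighted likelihoods are 4/19 · 0.10938 = 0.023026, 1/19 · 0.23438 = 0.012336, 4/19 · 0.25 = 0.052632, 4/19 · 0.23438 = 0.049342, 2/19 · 0.1875 = 0.019737, 4/19 · 0.10938 = 0.023026; these sum to 0.1801.
Hence P(r = 5 | data) = (0.049342) / (0.1801) = 0.27397.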